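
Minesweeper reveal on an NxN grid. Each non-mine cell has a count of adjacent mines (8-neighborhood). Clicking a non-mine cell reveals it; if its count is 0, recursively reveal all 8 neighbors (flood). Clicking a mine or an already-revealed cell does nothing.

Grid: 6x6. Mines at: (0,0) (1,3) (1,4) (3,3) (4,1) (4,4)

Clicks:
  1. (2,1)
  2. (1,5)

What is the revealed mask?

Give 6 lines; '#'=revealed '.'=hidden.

Answer: ......
###..#
###...
###...
......
......

Derivation:
Click 1 (2,1) count=0: revealed 9 new [(1,0) (1,1) (1,2) (2,0) (2,1) (2,2) (3,0) (3,1) (3,2)] -> total=9
Click 2 (1,5) count=1: revealed 1 new [(1,5)] -> total=10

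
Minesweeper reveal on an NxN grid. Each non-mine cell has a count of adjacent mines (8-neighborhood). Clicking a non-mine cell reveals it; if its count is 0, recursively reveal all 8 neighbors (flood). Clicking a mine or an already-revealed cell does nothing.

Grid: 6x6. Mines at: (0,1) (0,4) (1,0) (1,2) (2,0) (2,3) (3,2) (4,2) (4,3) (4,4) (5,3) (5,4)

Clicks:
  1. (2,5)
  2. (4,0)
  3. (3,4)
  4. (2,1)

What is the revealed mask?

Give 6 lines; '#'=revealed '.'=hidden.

Click 1 (2,5) count=0: revealed 6 new [(1,4) (1,5) (2,4) (2,5) (3,4) (3,5)] -> total=6
Click 2 (4,0) count=0: revealed 6 new [(3,0) (3,1) (4,0) (4,1) (5,0) (5,1)] -> total=12
Click 3 (3,4) count=3: revealed 0 new [(none)] -> total=12
Click 4 (2,1) count=4: revealed 1 new [(2,1)] -> total=13

Answer: ......
....##
.#..##
##..##
##....
##....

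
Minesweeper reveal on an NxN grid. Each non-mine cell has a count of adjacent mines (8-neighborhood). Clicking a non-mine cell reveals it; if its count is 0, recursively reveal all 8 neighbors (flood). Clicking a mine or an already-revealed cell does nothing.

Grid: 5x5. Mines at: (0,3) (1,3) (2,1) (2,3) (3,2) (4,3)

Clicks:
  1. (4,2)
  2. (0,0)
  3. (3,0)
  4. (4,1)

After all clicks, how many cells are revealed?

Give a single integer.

Answer: 9

Derivation:
Click 1 (4,2) count=2: revealed 1 new [(4,2)] -> total=1
Click 2 (0,0) count=0: revealed 6 new [(0,0) (0,1) (0,2) (1,0) (1,1) (1,2)] -> total=7
Click 3 (3,0) count=1: revealed 1 new [(3,0)] -> total=8
Click 4 (4,1) count=1: revealed 1 new [(4,1)] -> total=9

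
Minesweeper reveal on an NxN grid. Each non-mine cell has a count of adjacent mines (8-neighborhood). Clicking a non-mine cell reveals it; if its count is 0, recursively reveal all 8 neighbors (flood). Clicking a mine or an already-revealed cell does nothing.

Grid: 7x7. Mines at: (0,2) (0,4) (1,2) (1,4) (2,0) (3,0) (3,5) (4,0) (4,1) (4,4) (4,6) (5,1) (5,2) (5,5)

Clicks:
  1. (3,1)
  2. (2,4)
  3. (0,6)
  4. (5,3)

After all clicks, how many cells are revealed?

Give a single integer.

Answer: 9

Derivation:
Click 1 (3,1) count=4: revealed 1 new [(3,1)] -> total=1
Click 2 (2,4) count=2: revealed 1 new [(2,4)] -> total=2
Click 3 (0,6) count=0: revealed 6 new [(0,5) (0,6) (1,5) (1,6) (2,5) (2,6)] -> total=8
Click 4 (5,3) count=2: revealed 1 new [(5,3)] -> total=9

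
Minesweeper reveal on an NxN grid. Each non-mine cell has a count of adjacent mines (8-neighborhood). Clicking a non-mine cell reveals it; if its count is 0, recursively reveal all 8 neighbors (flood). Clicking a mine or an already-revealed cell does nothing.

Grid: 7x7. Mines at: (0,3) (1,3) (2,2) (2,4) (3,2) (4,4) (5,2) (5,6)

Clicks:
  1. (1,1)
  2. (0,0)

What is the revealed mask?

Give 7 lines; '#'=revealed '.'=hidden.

Click 1 (1,1) count=1: revealed 1 new [(1,1)] -> total=1
Click 2 (0,0) count=0: revealed 15 new [(0,0) (0,1) (0,2) (1,0) (1,2) (2,0) (2,1) (3,0) (3,1) (4,0) (4,1) (5,0) (5,1) (6,0) (6,1)] -> total=16

Answer: ###....
###....
##.....
##.....
##.....
##.....
##.....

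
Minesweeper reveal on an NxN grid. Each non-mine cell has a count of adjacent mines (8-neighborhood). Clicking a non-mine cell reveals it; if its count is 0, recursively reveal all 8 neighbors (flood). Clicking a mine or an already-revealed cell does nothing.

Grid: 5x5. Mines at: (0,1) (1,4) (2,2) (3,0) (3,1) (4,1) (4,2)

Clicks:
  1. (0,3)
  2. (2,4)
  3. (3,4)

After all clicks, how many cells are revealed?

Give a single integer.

Answer: 7

Derivation:
Click 1 (0,3) count=1: revealed 1 new [(0,3)] -> total=1
Click 2 (2,4) count=1: revealed 1 new [(2,4)] -> total=2
Click 3 (3,4) count=0: revealed 5 new [(2,3) (3,3) (3,4) (4,3) (4,4)] -> total=7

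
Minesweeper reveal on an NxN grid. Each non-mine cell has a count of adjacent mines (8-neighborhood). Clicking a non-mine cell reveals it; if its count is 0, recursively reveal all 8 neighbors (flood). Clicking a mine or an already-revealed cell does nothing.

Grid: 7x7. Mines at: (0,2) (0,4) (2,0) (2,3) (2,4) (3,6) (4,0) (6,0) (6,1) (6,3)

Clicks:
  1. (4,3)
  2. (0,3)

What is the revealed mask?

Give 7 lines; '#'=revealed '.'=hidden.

Answer: ...#...
.......
.......
.#####.
.######
.######
....###

Derivation:
Click 1 (4,3) count=0: revealed 20 new [(3,1) (3,2) (3,3) (3,4) (3,5) (4,1) (4,2) (4,3) (4,4) (4,5) (4,6) (5,1) (5,2) (5,3) (5,4) (5,5) (5,6) (6,4) (6,5) (6,6)] -> total=20
Click 2 (0,3) count=2: revealed 1 new [(0,3)] -> total=21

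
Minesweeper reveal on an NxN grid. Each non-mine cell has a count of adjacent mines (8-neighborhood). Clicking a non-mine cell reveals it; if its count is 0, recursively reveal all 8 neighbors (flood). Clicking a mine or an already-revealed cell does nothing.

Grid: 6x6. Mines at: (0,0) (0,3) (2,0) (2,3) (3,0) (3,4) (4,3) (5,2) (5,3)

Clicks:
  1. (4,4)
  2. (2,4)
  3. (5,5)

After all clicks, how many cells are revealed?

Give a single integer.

Answer: 5

Derivation:
Click 1 (4,4) count=3: revealed 1 new [(4,4)] -> total=1
Click 2 (2,4) count=2: revealed 1 new [(2,4)] -> total=2
Click 3 (5,5) count=0: revealed 3 new [(4,5) (5,4) (5,5)] -> total=5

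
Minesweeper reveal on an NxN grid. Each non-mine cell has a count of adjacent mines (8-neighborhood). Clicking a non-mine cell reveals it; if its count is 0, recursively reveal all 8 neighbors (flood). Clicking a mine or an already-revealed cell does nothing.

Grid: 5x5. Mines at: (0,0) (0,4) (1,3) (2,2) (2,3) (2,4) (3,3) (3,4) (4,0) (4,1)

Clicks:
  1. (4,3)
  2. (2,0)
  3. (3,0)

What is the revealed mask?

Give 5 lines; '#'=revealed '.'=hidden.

Answer: .....
##...
##...
##...
...#.

Derivation:
Click 1 (4,3) count=2: revealed 1 new [(4,3)] -> total=1
Click 2 (2,0) count=0: revealed 6 new [(1,0) (1,1) (2,0) (2,1) (3,0) (3,1)] -> total=7
Click 3 (3,0) count=2: revealed 0 new [(none)] -> total=7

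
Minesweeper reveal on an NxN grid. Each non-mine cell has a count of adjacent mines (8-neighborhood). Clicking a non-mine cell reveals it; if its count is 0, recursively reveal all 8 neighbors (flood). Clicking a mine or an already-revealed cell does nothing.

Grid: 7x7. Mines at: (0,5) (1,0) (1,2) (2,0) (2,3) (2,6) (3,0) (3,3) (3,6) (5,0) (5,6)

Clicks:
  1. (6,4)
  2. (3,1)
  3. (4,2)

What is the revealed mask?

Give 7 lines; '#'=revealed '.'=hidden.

Answer: .......
.......
.......
.#.....
.#####.
.#####.
.#####.

Derivation:
Click 1 (6,4) count=0: revealed 15 new [(4,1) (4,2) (4,3) (4,4) (4,5) (5,1) (5,2) (5,3) (5,4) (5,5) (6,1) (6,2) (6,3) (6,4) (6,5)] -> total=15
Click 2 (3,1) count=2: revealed 1 new [(3,1)] -> total=16
Click 3 (4,2) count=1: revealed 0 new [(none)] -> total=16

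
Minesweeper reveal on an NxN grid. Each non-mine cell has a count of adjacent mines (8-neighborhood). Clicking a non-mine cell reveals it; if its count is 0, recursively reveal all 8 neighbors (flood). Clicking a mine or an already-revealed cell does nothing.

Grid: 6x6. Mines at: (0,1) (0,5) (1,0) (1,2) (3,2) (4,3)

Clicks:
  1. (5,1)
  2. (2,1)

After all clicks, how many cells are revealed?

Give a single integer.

Click 1 (5,1) count=0: revealed 10 new [(2,0) (2,1) (3,0) (3,1) (4,0) (4,1) (4,2) (5,0) (5,1) (5,2)] -> total=10
Click 2 (2,1) count=3: revealed 0 new [(none)] -> total=10

Answer: 10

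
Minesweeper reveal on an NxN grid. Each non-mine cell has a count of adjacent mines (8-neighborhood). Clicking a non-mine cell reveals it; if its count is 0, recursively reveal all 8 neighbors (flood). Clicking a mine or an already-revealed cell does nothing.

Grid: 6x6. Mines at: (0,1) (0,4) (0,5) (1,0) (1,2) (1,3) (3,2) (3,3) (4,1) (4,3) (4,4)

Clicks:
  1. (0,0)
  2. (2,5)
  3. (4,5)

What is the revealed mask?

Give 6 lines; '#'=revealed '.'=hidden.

Answer: #.....
....##
....##
....##
.....#
......

Derivation:
Click 1 (0,0) count=2: revealed 1 new [(0,0)] -> total=1
Click 2 (2,5) count=0: revealed 6 new [(1,4) (1,5) (2,4) (2,5) (3,4) (3,5)] -> total=7
Click 3 (4,5) count=1: revealed 1 new [(4,5)] -> total=8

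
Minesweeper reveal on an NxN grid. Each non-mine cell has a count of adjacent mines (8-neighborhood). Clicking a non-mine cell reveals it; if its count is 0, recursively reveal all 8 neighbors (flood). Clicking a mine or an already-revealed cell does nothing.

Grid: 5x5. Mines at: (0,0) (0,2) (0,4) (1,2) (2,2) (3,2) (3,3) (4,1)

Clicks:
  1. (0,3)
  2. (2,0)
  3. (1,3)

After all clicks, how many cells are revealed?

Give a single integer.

Answer: 8

Derivation:
Click 1 (0,3) count=3: revealed 1 new [(0,3)] -> total=1
Click 2 (2,0) count=0: revealed 6 new [(1,0) (1,1) (2,0) (2,1) (3,0) (3,1)] -> total=7
Click 3 (1,3) count=4: revealed 1 new [(1,3)] -> total=8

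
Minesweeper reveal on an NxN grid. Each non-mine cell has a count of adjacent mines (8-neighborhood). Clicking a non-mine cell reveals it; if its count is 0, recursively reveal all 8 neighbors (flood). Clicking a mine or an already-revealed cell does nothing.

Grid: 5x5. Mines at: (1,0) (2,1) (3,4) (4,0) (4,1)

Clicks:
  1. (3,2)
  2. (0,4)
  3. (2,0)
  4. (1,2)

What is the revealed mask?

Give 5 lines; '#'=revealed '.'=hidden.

Answer: .####
.####
#.###
..#..
.....

Derivation:
Click 1 (3,2) count=2: revealed 1 new [(3,2)] -> total=1
Click 2 (0,4) count=0: revealed 11 new [(0,1) (0,2) (0,3) (0,4) (1,1) (1,2) (1,3) (1,4) (2,2) (2,3) (2,4)] -> total=12
Click 3 (2,0) count=2: revealed 1 new [(2,0)] -> total=13
Click 4 (1,2) count=1: revealed 0 new [(none)] -> total=13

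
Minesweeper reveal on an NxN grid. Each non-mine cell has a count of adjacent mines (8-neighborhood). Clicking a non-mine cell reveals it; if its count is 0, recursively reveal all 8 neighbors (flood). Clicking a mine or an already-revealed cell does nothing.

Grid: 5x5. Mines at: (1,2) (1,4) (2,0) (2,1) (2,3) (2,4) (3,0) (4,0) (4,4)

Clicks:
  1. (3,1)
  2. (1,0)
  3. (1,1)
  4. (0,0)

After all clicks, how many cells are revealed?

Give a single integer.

Answer: 5

Derivation:
Click 1 (3,1) count=4: revealed 1 new [(3,1)] -> total=1
Click 2 (1,0) count=2: revealed 1 new [(1,0)] -> total=2
Click 3 (1,1) count=3: revealed 1 new [(1,1)] -> total=3
Click 4 (0,0) count=0: revealed 2 new [(0,0) (0,1)] -> total=5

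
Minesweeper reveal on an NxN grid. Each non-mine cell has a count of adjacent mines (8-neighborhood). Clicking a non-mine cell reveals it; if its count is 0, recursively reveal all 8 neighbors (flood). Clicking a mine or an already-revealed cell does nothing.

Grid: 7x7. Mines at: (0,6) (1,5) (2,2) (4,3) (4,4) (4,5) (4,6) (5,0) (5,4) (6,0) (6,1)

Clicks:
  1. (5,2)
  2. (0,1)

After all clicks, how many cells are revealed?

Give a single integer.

Click 1 (5,2) count=2: revealed 1 new [(5,2)] -> total=1
Click 2 (0,1) count=0: revealed 16 new [(0,0) (0,1) (0,2) (0,3) (0,4) (1,0) (1,1) (1,2) (1,3) (1,4) (2,0) (2,1) (3,0) (3,1) (4,0) (4,1)] -> total=17

Answer: 17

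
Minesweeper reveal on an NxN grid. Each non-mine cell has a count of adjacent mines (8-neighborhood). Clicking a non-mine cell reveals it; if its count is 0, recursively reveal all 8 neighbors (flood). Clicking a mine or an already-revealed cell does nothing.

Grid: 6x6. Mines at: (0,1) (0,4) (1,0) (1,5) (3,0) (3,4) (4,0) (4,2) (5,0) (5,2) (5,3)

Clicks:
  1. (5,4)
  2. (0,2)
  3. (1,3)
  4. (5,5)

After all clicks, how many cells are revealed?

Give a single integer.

Click 1 (5,4) count=1: revealed 1 new [(5,4)] -> total=1
Click 2 (0,2) count=1: revealed 1 new [(0,2)] -> total=2
Click 3 (1,3) count=1: revealed 1 new [(1,3)] -> total=3
Click 4 (5,5) count=0: revealed 3 new [(4,4) (4,5) (5,5)] -> total=6

Answer: 6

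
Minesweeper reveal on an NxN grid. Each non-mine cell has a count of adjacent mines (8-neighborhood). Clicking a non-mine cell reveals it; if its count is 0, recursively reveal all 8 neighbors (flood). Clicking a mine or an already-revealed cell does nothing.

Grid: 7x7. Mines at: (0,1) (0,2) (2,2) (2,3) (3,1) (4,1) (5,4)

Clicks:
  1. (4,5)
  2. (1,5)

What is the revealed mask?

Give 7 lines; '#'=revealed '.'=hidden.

Answer: ...####
...####
....###
....###
....###
.....##
.....##

Derivation:
Click 1 (4,5) count=1: revealed 1 new [(4,5)] -> total=1
Click 2 (1,5) count=0: revealed 20 new [(0,3) (0,4) (0,5) (0,6) (1,3) (1,4) (1,5) (1,6) (2,4) (2,5) (2,6) (3,4) (3,5) (3,6) (4,4) (4,6) (5,5) (5,6) (6,5) (6,6)] -> total=21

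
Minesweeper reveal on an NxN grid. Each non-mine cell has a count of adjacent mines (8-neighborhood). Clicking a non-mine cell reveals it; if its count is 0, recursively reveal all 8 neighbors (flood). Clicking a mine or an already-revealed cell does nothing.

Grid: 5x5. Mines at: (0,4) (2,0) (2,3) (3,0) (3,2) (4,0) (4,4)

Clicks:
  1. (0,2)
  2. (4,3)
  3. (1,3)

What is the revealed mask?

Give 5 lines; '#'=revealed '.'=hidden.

Answer: ####.
####.
.....
.....
...#.

Derivation:
Click 1 (0,2) count=0: revealed 8 new [(0,0) (0,1) (0,2) (0,3) (1,0) (1,1) (1,2) (1,3)] -> total=8
Click 2 (4,3) count=2: revealed 1 new [(4,3)] -> total=9
Click 3 (1,3) count=2: revealed 0 new [(none)] -> total=9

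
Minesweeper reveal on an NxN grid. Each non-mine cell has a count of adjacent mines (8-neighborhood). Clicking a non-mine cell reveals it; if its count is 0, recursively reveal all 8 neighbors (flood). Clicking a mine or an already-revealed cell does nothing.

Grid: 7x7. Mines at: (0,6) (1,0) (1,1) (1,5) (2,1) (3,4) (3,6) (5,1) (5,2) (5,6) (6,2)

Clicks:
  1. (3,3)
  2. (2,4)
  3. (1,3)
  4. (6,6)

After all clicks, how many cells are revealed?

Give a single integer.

Answer: 11

Derivation:
Click 1 (3,3) count=1: revealed 1 new [(3,3)] -> total=1
Click 2 (2,4) count=2: revealed 1 new [(2,4)] -> total=2
Click 3 (1,3) count=0: revealed 8 new [(0,2) (0,3) (0,4) (1,2) (1,3) (1,4) (2,2) (2,3)] -> total=10
Click 4 (6,6) count=1: revealed 1 new [(6,6)] -> total=11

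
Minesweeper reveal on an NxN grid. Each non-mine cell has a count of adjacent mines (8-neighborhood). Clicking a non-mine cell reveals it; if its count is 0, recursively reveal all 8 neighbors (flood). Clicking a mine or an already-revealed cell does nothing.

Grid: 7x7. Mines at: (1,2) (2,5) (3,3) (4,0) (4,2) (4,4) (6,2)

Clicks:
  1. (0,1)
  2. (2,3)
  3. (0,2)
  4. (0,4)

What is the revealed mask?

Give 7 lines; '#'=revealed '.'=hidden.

Answer: .######
...####
...#...
.......
.......
.......
.......

Derivation:
Click 1 (0,1) count=1: revealed 1 new [(0,1)] -> total=1
Click 2 (2,3) count=2: revealed 1 new [(2,3)] -> total=2
Click 3 (0,2) count=1: revealed 1 new [(0,2)] -> total=3
Click 4 (0,4) count=0: revealed 8 new [(0,3) (0,4) (0,5) (0,6) (1,3) (1,4) (1,5) (1,6)] -> total=11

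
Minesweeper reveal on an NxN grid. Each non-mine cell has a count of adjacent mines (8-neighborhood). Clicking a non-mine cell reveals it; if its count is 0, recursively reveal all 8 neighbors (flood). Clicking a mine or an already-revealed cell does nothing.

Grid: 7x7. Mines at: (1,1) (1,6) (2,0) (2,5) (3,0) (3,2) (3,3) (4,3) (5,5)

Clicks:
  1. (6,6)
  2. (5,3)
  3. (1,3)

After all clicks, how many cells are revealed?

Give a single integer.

Click 1 (6,6) count=1: revealed 1 new [(6,6)] -> total=1
Click 2 (5,3) count=1: revealed 1 new [(5,3)] -> total=2
Click 3 (1,3) count=0: revealed 11 new [(0,2) (0,3) (0,4) (0,5) (1,2) (1,3) (1,4) (1,5) (2,2) (2,3) (2,4)] -> total=13

Answer: 13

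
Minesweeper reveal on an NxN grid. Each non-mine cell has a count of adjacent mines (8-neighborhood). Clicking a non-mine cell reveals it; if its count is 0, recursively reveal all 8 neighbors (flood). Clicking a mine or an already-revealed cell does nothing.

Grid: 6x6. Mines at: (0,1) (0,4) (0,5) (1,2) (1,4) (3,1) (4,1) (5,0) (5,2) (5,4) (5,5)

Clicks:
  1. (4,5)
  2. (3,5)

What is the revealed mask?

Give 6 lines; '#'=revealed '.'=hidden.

Click 1 (4,5) count=2: revealed 1 new [(4,5)] -> total=1
Click 2 (3,5) count=0: revealed 11 new [(2,2) (2,3) (2,4) (2,5) (3,2) (3,3) (3,4) (3,5) (4,2) (4,3) (4,4)] -> total=12

Answer: ......
......
..####
..####
..####
......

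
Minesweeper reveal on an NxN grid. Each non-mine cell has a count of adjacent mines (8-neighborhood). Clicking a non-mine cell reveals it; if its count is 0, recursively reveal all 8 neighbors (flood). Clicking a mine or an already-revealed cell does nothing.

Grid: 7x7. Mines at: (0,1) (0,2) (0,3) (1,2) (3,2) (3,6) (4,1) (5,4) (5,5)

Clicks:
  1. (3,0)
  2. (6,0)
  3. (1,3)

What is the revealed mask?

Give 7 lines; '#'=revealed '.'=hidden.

Click 1 (3,0) count=1: revealed 1 new [(3,0)] -> total=1
Click 2 (6,0) count=0: revealed 8 new [(5,0) (5,1) (5,2) (5,3) (6,0) (6,1) (6,2) (6,3)] -> total=9
Click 3 (1,3) count=3: revealed 1 new [(1,3)] -> total=10

Answer: .......
...#...
.......
#......
.......
####...
####...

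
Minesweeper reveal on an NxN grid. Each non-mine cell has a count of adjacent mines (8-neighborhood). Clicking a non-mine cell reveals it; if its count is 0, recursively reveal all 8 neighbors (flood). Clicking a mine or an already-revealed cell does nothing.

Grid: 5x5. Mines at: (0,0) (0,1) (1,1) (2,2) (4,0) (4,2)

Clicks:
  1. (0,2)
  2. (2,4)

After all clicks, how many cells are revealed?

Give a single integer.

Click 1 (0,2) count=2: revealed 1 new [(0,2)] -> total=1
Click 2 (2,4) count=0: revealed 11 new [(0,3) (0,4) (1,2) (1,3) (1,4) (2,3) (2,4) (3,3) (3,4) (4,3) (4,4)] -> total=12

Answer: 12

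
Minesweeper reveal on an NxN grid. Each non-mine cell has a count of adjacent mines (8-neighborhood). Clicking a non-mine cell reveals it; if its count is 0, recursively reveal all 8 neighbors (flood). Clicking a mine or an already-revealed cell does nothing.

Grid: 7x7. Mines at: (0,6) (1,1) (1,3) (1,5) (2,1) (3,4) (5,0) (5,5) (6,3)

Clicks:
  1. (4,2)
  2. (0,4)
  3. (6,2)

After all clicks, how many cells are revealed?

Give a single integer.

Click 1 (4,2) count=0: revealed 9 new [(3,1) (3,2) (3,3) (4,1) (4,2) (4,3) (5,1) (5,2) (5,3)] -> total=9
Click 2 (0,4) count=2: revealed 1 new [(0,4)] -> total=10
Click 3 (6,2) count=1: revealed 1 new [(6,2)] -> total=11

Answer: 11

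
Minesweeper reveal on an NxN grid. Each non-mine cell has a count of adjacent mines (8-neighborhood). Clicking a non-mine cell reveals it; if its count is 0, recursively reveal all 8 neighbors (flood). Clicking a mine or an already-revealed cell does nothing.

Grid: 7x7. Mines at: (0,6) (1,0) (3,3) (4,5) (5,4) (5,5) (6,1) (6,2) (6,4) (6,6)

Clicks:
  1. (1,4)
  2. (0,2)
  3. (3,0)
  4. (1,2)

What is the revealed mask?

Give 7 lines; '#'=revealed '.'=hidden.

Click 1 (1,4) count=0: revealed 20 new [(0,1) (0,2) (0,3) (0,4) (0,5) (1,1) (1,2) (1,3) (1,4) (1,5) (1,6) (2,1) (2,2) (2,3) (2,4) (2,5) (2,6) (3,4) (3,5) (3,6)] -> total=20
Click 2 (0,2) count=0: revealed 0 new [(none)] -> total=20
Click 3 (3,0) count=0: revealed 10 new [(2,0) (3,0) (3,1) (3,2) (4,0) (4,1) (4,2) (5,0) (5,1) (5,2)] -> total=30
Click 4 (1,2) count=0: revealed 0 new [(none)] -> total=30

Answer: .#####.
.######
#######
###.###
###....
###....
.......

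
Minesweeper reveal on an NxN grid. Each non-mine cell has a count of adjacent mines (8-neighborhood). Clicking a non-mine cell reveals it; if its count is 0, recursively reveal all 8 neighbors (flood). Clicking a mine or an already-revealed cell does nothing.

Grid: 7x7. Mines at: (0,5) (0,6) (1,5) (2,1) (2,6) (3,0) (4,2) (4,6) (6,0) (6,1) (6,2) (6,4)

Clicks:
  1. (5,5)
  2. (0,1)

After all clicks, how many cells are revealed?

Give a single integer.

Click 1 (5,5) count=2: revealed 1 new [(5,5)] -> total=1
Click 2 (0,1) count=0: revealed 23 new [(0,0) (0,1) (0,2) (0,3) (0,4) (1,0) (1,1) (1,2) (1,3) (1,4) (2,2) (2,3) (2,4) (2,5) (3,2) (3,3) (3,4) (3,5) (4,3) (4,4) (4,5) (5,3) (5,4)] -> total=24

Answer: 24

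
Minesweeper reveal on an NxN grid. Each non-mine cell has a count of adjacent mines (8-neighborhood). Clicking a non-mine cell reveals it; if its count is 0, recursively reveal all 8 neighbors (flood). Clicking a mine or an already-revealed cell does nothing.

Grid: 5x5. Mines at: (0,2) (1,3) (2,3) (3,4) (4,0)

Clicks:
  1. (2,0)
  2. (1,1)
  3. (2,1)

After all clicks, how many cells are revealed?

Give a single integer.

Answer: 11

Derivation:
Click 1 (2,0) count=0: revealed 11 new [(0,0) (0,1) (1,0) (1,1) (1,2) (2,0) (2,1) (2,2) (3,0) (3,1) (3,2)] -> total=11
Click 2 (1,1) count=1: revealed 0 new [(none)] -> total=11
Click 3 (2,1) count=0: revealed 0 new [(none)] -> total=11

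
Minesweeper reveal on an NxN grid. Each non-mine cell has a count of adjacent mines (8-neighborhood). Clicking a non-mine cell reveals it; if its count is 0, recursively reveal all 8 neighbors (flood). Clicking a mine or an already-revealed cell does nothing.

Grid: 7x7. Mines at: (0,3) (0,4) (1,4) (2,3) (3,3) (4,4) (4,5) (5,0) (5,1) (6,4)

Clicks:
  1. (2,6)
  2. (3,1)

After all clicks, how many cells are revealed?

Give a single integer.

Answer: 23

Derivation:
Click 1 (2,6) count=0: revealed 8 new [(0,5) (0,6) (1,5) (1,6) (2,5) (2,6) (3,5) (3,6)] -> total=8
Click 2 (3,1) count=0: revealed 15 new [(0,0) (0,1) (0,2) (1,0) (1,1) (1,2) (2,0) (2,1) (2,2) (3,0) (3,1) (3,2) (4,0) (4,1) (4,2)] -> total=23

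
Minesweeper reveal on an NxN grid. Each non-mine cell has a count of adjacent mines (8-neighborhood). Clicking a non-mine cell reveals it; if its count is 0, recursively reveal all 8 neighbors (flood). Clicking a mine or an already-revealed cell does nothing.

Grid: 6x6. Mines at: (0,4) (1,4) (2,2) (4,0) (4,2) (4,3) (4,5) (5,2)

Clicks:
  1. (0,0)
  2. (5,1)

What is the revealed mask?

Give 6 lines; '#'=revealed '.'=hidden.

Answer: ####..
####..
##....
##....
......
.#....

Derivation:
Click 1 (0,0) count=0: revealed 12 new [(0,0) (0,1) (0,2) (0,3) (1,0) (1,1) (1,2) (1,3) (2,0) (2,1) (3,0) (3,1)] -> total=12
Click 2 (5,1) count=3: revealed 1 new [(5,1)] -> total=13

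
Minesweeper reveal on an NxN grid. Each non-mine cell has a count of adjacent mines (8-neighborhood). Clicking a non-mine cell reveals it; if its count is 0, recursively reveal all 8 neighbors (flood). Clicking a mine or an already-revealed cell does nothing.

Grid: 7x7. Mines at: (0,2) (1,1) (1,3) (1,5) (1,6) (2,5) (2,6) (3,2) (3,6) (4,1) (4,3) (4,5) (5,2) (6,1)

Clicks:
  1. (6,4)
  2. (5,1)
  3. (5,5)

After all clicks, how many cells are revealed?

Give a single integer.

Answer: 9

Derivation:
Click 1 (6,4) count=0: revealed 8 new [(5,3) (5,4) (5,5) (5,6) (6,3) (6,4) (6,5) (6,6)] -> total=8
Click 2 (5,1) count=3: revealed 1 new [(5,1)] -> total=9
Click 3 (5,5) count=1: revealed 0 new [(none)] -> total=9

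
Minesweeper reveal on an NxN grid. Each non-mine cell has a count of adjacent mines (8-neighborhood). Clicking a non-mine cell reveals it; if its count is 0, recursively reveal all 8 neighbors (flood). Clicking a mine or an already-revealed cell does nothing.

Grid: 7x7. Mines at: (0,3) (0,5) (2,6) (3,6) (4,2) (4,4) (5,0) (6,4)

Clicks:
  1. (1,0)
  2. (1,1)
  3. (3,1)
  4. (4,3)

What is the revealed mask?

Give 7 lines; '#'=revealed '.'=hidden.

Click 1 (1,0) count=0: revealed 23 new [(0,0) (0,1) (0,2) (1,0) (1,1) (1,2) (1,3) (1,4) (1,5) (2,0) (2,1) (2,2) (2,3) (2,4) (2,5) (3,0) (3,1) (3,2) (3,3) (3,4) (3,5) (4,0) (4,1)] -> total=23
Click 2 (1,1) count=0: revealed 0 new [(none)] -> total=23
Click 3 (3,1) count=1: revealed 0 new [(none)] -> total=23
Click 4 (4,3) count=2: revealed 1 new [(4,3)] -> total=24

Answer: ###....
######.
######.
######.
##.#...
.......
.......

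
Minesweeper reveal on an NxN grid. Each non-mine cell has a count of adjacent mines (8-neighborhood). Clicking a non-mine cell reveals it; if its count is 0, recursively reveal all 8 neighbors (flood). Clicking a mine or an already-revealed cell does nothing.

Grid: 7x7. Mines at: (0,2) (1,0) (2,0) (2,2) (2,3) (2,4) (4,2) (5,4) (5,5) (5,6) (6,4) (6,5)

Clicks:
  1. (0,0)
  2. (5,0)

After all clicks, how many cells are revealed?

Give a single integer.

Answer: 13

Derivation:
Click 1 (0,0) count=1: revealed 1 new [(0,0)] -> total=1
Click 2 (5,0) count=0: revealed 12 new [(3,0) (3,1) (4,0) (4,1) (5,0) (5,1) (5,2) (5,3) (6,0) (6,1) (6,2) (6,3)] -> total=13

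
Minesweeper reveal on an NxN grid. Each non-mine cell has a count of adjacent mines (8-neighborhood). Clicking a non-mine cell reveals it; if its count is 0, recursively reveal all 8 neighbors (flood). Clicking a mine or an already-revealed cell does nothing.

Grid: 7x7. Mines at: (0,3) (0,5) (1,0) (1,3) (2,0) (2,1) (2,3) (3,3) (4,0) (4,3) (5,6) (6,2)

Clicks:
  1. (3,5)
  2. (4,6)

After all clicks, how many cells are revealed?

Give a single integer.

Click 1 (3,5) count=0: revealed 12 new [(1,4) (1,5) (1,6) (2,4) (2,5) (2,6) (3,4) (3,5) (3,6) (4,4) (4,5) (4,6)] -> total=12
Click 2 (4,6) count=1: revealed 0 new [(none)] -> total=12

Answer: 12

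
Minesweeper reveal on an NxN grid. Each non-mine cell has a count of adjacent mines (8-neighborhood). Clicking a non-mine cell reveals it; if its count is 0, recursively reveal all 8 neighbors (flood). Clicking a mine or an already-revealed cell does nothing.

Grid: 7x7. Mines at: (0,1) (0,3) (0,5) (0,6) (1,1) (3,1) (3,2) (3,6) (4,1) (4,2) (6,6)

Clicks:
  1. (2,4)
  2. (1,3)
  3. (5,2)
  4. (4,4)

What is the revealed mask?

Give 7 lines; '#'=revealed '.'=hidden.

Answer: .......
...###.
...###.
...###.
...###.
######.
######.

Derivation:
Click 1 (2,4) count=0: revealed 24 new [(1,3) (1,4) (1,5) (2,3) (2,4) (2,5) (3,3) (3,4) (3,5) (4,3) (4,4) (4,5) (5,0) (5,1) (5,2) (5,3) (5,4) (5,5) (6,0) (6,1) (6,2) (6,3) (6,4) (6,5)] -> total=24
Click 2 (1,3) count=1: revealed 0 new [(none)] -> total=24
Click 3 (5,2) count=2: revealed 0 new [(none)] -> total=24
Click 4 (4,4) count=0: revealed 0 new [(none)] -> total=24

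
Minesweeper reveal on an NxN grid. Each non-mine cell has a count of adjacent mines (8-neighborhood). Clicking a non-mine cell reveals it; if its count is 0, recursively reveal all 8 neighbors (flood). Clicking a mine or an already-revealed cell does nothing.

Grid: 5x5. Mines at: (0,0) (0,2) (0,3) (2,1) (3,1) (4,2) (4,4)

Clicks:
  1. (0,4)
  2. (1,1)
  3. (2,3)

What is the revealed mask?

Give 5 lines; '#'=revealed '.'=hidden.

Click 1 (0,4) count=1: revealed 1 new [(0,4)] -> total=1
Click 2 (1,1) count=3: revealed 1 new [(1,1)] -> total=2
Click 3 (2,3) count=0: revealed 9 new [(1,2) (1,3) (1,4) (2,2) (2,3) (2,4) (3,2) (3,3) (3,4)] -> total=11

Answer: ....#
.####
..###
..###
.....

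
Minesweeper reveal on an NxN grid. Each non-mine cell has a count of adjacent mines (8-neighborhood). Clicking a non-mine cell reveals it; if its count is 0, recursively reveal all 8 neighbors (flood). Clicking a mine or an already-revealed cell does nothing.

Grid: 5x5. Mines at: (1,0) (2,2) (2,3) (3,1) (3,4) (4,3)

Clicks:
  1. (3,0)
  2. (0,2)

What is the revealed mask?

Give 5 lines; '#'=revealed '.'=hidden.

Click 1 (3,0) count=1: revealed 1 new [(3,0)] -> total=1
Click 2 (0,2) count=0: revealed 8 new [(0,1) (0,2) (0,3) (0,4) (1,1) (1,2) (1,3) (1,4)] -> total=9

Answer: .####
.####
.....
#....
.....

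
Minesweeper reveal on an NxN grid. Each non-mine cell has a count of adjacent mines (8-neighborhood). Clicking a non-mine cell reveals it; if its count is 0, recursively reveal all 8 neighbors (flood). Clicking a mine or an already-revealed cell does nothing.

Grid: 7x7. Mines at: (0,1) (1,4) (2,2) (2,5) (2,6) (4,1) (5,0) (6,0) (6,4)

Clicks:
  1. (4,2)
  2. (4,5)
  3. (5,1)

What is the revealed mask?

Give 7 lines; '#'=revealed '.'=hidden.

Answer: .......
.......
.......
..#####
..#####
.######
.....##

Derivation:
Click 1 (4,2) count=1: revealed 1 new [(4,2)] -> total=1
Click 2 (4,5) count=0: revealed 16 new [(3,2) (3,3) (3,4) (3,5) (3,6) (4,3) (4,4) (4,5) (4,6) (5,2) (5,3) (5,4) (5,5) (5,6) (6,5) (6,6)] -> total=17
Click 3 (5,1) count=3: revealed 1 new [(5,1)] -> total=18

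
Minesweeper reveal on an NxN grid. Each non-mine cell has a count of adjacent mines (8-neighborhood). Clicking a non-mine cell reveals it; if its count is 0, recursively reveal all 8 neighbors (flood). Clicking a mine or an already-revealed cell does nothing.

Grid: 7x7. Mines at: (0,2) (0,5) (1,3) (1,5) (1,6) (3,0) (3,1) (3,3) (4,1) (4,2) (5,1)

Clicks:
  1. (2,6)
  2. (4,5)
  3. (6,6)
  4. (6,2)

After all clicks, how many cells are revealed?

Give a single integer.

Click 1 (2,6) count=2: revealed 1 new [(2,6)] -> total=1
Click 2 (4,5) count=0: revealed 19 new [(2,4) (2,5) (3,4) (3,5) (3,6) (4,3) (4,4) (4,5) (4,6) (5,2) (5,3) (5,4) (5,5) (5,6) (6,2) (6,3) (6,4) (6,5) (6,6)] -> total=20
Click 3 (6,6) count=0: revealed 0 new [(none)] -> total=20
Click 4 (6,2) count=1: revealed 0 new [(none)] -> total=20

Answer: 20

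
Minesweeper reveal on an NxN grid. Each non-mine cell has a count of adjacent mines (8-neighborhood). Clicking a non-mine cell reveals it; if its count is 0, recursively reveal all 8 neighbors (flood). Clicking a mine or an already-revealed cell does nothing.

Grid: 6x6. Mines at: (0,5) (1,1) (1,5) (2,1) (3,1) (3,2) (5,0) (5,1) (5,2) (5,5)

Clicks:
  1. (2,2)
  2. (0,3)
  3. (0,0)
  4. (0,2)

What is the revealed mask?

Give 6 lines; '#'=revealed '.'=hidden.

Click 1 (2,2) count=4: revealed 1 new [(2,2)] -> total=1
Click 2 (0,3) count=0: revealed 8 new [(0,2) (0,3) (0,4) (1,2) (1,3) (1,4) (2,3) (2,4)] -> total=9
Click 3 (0,0) count=1: revealed 1 new [(0,0)] -> total=10
Click 4 (0,2) count=1: revealed 0 new [(none)] -> total=10

Answer: #.###.
..###.
..###.
......
......
......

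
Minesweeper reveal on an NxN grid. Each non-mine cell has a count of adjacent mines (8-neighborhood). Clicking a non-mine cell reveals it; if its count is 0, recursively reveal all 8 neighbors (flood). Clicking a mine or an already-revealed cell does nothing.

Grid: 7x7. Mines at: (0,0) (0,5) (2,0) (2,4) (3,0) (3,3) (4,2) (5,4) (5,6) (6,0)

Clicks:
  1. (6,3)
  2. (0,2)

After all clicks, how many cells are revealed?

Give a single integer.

Click 1 (6,3) count=1: revealed 1 new [(6,3)] -> total=1
Click 2 (0,2) count=0: revealed 11 new [(0,1) (0,2) (0,3) (0,4) (1,1) (1,2) (1,3) (1,4) (2,1) (2,2) (2,3)] -> total=12

Answer: 12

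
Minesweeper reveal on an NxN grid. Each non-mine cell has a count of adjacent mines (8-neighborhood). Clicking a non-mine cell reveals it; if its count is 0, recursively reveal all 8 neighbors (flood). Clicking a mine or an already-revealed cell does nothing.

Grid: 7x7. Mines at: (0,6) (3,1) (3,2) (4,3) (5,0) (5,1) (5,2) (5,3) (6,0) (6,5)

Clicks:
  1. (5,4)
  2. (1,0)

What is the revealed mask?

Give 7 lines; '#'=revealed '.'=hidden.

Answer: ######.
#######
#######
...####
....###
....###
.......

Derivation:
Click 1 (5,4) count=3: revealed 1 new [(5,4)] -> total=1
Click 2 (1,0) count=0: revealed 29 new [(0,0) (0,1) (0,2) (0,3) (0,4) (0,5) (1,0) (1,1) (1,2) (1,3) (1,4) (1,5) (1,6) (2,0) (2,1) (2,2) (2,3) (2,4) (2,5) (2,6) (3,3) (3,4) (3,5) (3,6) (4,4) (4,5) (4,6) (5,5) (5,6)] -> total=30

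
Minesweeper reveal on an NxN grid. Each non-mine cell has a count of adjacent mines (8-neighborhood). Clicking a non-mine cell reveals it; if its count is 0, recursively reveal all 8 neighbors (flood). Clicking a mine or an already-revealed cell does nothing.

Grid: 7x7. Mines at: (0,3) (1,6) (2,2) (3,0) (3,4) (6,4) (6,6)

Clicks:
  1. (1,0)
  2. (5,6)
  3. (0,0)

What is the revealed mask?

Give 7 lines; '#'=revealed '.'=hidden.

Answer: ###....
###....
##.....
.......
.......
......#
.......

Derivation:
Click 1 (1,0) count=0: revealed 8 new [(0,0) (0,1) (0,2) (1,0) (1,1) (1,2) (2,0) (2,1)] -> total=8
Click 2 (5,6) count=1: revealed 1 new [(5,6)] -> total=9
Click 3 (0,0) count=0: revealed 0 new [(none)] -> total=9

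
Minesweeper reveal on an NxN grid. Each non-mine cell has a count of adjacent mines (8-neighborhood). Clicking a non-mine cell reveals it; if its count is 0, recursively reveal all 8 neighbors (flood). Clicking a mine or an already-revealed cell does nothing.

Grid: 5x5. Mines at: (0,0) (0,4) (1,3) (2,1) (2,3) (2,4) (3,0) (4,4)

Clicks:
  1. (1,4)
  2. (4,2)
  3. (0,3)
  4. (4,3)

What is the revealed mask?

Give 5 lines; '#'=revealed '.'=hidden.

Answer: ...#.
....#
.....
.###.
.###.

Derivation:
Click 1 (1,4) count=4: revealed 1 new [(1,4)] -> total=1
Click 2 (4,2) count=0: revealed 6 new [(3,1) (3,2) (3,3) (4,1) (4,2) (4,3)] -> total=7
Click 3 (0,3) count=2: revealed 1 new [(0,3)] -> total=8
Click 4 (4,3) count=1: revealed 0 new [(none)] -> total=8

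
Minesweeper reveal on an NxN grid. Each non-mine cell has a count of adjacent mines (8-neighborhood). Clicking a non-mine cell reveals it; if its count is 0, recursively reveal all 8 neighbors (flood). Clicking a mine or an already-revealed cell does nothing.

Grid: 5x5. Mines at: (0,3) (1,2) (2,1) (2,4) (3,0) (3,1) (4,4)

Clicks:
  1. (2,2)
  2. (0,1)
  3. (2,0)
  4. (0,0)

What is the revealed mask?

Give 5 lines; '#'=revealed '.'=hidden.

Click 1 (2,2) count=3: revealed 1 new [(2,2)] -> total=1
Click 2 (0,1) count=1: revealed 1 new [(0,1)] -> total=2
Click 3 (2,0) count=3: revealed 1 new [(2,0)] -> total=3
Click 4 (0,0) count=0: revealed 3 new [(0,0) (1,0) (1,1)] -> total=6

Answer: ##...
##...
#.#..
.....
.....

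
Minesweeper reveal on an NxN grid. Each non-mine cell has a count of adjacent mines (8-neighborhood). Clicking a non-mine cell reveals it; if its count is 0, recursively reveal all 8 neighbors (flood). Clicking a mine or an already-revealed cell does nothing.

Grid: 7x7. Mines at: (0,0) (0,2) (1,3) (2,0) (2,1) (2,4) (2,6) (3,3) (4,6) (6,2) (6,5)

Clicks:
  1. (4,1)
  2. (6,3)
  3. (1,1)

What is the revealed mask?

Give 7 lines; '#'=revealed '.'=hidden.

Answer: .......
.#.....
.......
###....
###....
###....
##.#...

Derivation:
Click 1 (4,1) count=0: revealed 11 new [(3,0) (3,1) (3,2) (4,0) (4,1) (4,2) (5,0) (5,1) (5,2) (6,0) (6,1)] -> total=11
Click 2 (6,3) count=1: revealed 1 new [(6,3)] -> total=12
Click 3 (1,1) count=4: revealed 1 new [(1,1)] -> total=13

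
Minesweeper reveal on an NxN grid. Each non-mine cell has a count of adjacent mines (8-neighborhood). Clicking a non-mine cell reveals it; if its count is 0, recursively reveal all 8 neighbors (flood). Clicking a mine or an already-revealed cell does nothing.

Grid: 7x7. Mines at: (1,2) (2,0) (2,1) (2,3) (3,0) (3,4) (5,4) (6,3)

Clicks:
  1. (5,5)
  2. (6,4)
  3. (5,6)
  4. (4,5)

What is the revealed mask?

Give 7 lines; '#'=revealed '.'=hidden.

Answer: ...####
...####
....###
.....##
.....##
.....##
....###

Derivation:
Click 1 (5,5) count=1: revealed 1 new [(5,5)] -> total=1
Click 2 (6,4) count=2: revealed 1 new [(6,4)] -> total=2
Click 3 (5,6) count=0: revealed 18 new [(0,3) (0,4) (0,5) (0,6) (1,3) (1,4) (1,5) (1,6) (2,4) (2,5) (2,6) (3,5) (3,6) (4,5) (4,6) (5,6) (6,5) (6,6)] -> total=20
Click 4 (4,5) count=2: revealed 0 new [(none)] -> total=20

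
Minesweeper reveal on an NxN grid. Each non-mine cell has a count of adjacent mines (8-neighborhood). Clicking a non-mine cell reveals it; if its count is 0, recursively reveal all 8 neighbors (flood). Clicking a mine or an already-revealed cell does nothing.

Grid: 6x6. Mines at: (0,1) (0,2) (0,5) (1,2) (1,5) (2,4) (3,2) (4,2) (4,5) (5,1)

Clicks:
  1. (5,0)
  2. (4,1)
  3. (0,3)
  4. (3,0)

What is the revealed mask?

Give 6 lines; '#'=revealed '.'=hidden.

Click 1 (5,0) count=1: revealed 1 new [(5,0)] -> total=1
Click 2 (4,1) count=3: revealed 1 new [(4,1)] -> total=2
Click 3 (0,3) count=2: revealed 1 new [(0,3)] -> total=3
Click 4 (3,0) count=0: revealed 7 new [(1,0) (1,1) (2,0) (2,1) (3,0) (3,1) (4,0)] -> total=10

Answer: ...#..
##....
##....
##....
##....
#.....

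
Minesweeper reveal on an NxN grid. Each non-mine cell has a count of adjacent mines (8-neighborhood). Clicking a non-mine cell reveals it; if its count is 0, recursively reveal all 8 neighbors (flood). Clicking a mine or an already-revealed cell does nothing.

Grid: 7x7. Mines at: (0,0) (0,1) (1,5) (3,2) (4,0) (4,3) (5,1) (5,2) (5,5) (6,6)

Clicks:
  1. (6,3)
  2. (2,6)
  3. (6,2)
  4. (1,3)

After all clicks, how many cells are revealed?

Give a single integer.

Answer: 12

Derivation:
Click 1 (6,3) count=1: revealed 1 new [(6,3)] -> total=1
Click 2 (2,6) count=1: revealed 1 new [(2,6)] -> total=2
Click 3 (6,2) count=2: revealed 1 new [(6,2)] -> total=3
Click 4 (1,3) count=0: revealed 9 new [(0,2) (0,3) (0,4) (1,2) (1,3) (1,4) (2,2) (2,3) (2,4)] -> total=12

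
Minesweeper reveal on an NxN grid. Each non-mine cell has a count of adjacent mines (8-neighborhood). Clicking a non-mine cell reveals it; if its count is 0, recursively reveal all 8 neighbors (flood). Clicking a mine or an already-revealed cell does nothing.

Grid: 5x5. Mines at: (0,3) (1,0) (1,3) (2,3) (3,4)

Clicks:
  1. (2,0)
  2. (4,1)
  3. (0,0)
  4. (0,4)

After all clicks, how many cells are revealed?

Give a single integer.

Answer: 13

Derivation:
Click 1 (2,0) count=1: revealed 1 new [(2,0)] -> total=1
Click 2 (4,1) count=0: revealed 10 new [(2,1) (2,2) (3,0) (3,1) (3,2) (3,3) (4,0) (4,1) (4,2) (4,3)] -> total=11
Click 3 (0,0) count=1: revealed 1 new [(0,0)] -> total=12
Click 4 (0,4) count=2: revealed 1 new [(0,4)] -> total=13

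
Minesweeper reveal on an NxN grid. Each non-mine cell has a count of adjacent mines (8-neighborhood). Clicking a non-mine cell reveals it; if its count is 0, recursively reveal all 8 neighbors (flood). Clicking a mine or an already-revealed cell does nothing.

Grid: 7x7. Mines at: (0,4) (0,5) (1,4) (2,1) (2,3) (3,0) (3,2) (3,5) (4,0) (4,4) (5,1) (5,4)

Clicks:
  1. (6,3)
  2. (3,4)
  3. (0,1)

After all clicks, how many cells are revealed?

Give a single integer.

Click 1 (6,3) count=1: revealed 1 new [(6,3)] -> total=1
Click 2 (3,4) count=3: revealed 1 new [(3,4)] -> total=2
Click 3 (0,1) count=0: revealed 8 new [(0,0) (0,1) (0,2) (0,3) (1,0) (1,1) (1,2) (1,3)] -> total=10

Answer: 10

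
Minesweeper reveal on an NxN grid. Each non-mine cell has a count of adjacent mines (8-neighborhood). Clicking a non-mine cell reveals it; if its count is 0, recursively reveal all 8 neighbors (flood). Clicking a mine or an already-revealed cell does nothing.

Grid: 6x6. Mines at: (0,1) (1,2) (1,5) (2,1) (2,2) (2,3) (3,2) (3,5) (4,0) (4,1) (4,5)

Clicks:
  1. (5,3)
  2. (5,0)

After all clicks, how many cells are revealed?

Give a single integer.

Answer: 7

Derivation:
Click 1 (5,3) count=0: revealed 6 new [(4,2) (4,3) (4,4) (5,2) (5,3) (5,4)] -> total=6
Click 2 (5,0) count=2: revealed 1 new [(5,0)] -> total=7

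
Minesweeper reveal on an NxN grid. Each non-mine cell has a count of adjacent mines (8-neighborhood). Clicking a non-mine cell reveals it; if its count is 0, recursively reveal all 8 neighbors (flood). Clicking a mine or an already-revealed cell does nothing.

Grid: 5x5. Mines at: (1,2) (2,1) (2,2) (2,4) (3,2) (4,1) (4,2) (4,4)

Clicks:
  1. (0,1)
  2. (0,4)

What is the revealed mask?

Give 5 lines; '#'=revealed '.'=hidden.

Click 1 (0,1) count=1: revealed 1 new [(0,1)] -> total=1
Click 2 (0,4) count=0: revealed 4 new [(0,3) (0,4) (1,3) (1,4)] -> total=5

Answer: .#.##
...##
.....
.....
.....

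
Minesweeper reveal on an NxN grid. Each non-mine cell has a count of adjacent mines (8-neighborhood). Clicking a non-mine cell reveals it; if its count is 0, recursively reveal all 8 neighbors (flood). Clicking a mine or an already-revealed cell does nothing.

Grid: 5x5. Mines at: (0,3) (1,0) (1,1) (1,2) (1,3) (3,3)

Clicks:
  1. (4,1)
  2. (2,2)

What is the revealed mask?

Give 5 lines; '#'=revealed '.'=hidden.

Click 1 (4,1) count=0: revealed 9 new [(2,0) (2,1) (2,2) (3,0) (3,1) (3,2) (4,0) (4,1) (4,2)] -> total=9
Click 2 (2,2) count=4: revealed 0 new [(none)] -> total=9

Answer: .....
.....
###..
###..
###..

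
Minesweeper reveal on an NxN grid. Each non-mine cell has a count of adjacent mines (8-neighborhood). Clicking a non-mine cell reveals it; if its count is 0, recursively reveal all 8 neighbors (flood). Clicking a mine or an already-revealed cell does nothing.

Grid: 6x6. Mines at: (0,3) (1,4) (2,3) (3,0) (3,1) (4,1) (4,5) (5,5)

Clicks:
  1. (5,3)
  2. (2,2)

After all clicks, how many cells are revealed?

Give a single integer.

Click 1 (5,3) count=0: revealed 9 new [(3,2) (3,3) (3,4) (4,2) (4,3) (4,4) (5,2) (5,3) (5,4)] -> total=9
Click 2 (2,2) count=2: revealed 1 new [(2,2)] -> total=10

Answer: 10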